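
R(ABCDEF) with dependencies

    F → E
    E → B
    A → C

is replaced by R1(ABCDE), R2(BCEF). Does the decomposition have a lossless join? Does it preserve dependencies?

Lossless test: (BCE)⁺ = {BCE}, which is a superkey of neither fragment — lossy.
Dependency preservation: every FD's attributes lie within a single fragment, so each can be enforced locally — preserved.

lossy but dependency-preserving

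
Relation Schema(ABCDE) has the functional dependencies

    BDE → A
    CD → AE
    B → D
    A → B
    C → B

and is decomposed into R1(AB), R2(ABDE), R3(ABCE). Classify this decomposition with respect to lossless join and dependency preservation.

lossless and dependency-preserving

Lossless test (chase): Rows 1 and 2 agree on B; apply B→D and equate their D entries. Rows 1 and 3 agree on B; apply B→D and equate their D entries. Row 3 is now all distinguished symbols — the join is lossless.
Dependency preservation: CD → AE is not contained in any single fragment, but the restricted closure of its left-hand side across the fragments still reaches the right-hand side; the remaining FDs each lie inside some fragment. All dependencies are preserved.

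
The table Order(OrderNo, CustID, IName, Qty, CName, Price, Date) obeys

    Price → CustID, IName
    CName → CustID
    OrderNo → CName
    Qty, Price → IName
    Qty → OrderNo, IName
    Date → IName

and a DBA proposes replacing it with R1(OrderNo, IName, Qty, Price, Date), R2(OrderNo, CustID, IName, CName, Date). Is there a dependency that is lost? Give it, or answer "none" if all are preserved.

Price → CustID, IName

Check Price → CustID, IName: no single fragment contains all of {CustID, IName, Price}, and the restricted closure of {Price} across the fragments never reaches {CustID, IName}.
CName → CustID is preserved.
OrderNo → CName is preserved.
Qty, Price → IName is preserved.
Qty → OrderNo, IName is preserved.
Date → IName is preserved.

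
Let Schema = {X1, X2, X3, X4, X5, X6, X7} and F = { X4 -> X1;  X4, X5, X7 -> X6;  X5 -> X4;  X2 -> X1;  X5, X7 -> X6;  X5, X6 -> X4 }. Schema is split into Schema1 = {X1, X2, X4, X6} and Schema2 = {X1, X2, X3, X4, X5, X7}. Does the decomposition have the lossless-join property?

Common attributes: Schema1 ∩ Schema2 = {X1, X2, X4}.
No dependency enlarges {X1, X2, X4}, so (X1, X2, X4)⁺ = {X1, X2, X4}.
The closure contains neither all of Schema1 = {X1, X2, X4, X6} nor all of Schema2 = {X1, X2, X3, X4, X5, X7}, so the common attributes are not a superkey of either fragment. The join is lossy.

No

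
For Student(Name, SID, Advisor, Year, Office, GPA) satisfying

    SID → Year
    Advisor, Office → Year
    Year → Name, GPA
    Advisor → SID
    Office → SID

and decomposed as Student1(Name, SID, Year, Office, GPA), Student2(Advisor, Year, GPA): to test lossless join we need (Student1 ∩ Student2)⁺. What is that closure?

Student1 ∩ Student2 = {Year, GPA}.
Year → Name, GPA applies, adding Name
Closure: {Name, Year, GPA}.

Name, Year, GPA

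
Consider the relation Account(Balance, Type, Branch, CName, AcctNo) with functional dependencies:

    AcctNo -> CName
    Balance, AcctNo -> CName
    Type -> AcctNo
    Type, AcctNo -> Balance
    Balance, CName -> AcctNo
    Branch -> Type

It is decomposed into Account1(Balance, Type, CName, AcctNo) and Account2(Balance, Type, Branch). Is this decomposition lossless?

Common attributes: Account1 ∩ Account2 = {Balance, Type}.
Closure of {Balance, Type}: Type → AcctNo applies, adding AcctNo; AcctNo → CName applies, adding CName. So (Balance, Type)⁺ = {Balance, Type, CName, AcctNo}.
This closure contains every attribute of Account1, so Account1 ∩ Account2 → Account1. The join is lossless.

Yes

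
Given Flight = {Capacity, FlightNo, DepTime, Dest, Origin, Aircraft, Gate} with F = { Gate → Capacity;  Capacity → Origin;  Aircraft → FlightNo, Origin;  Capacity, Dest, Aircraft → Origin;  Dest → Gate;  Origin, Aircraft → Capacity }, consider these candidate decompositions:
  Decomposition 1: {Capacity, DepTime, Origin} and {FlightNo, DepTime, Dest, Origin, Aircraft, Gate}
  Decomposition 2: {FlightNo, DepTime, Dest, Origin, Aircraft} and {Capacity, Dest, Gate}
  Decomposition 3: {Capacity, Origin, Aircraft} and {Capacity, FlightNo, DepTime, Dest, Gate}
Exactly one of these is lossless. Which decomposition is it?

Decomposition 1: common = {DepTime, Origin}, closure = {DepTime, Origin} → lossy.
Decomposition 2: common = {Dest}, closure = {Capacity, Dest, Origin, Gate} → lossless.
Decomposition 3: common = {Capacity}, closure = {Capacity, Origin} → lossy.

Decomposition 2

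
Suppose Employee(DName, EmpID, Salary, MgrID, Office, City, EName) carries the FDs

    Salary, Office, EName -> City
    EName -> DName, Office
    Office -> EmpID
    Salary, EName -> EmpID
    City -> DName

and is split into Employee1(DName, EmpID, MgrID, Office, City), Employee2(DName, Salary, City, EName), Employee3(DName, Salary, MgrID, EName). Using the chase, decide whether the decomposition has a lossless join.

Chase test. Columns are DName, EmpID, Salary, MgrID, Office, City, EName; row i has aⱼ where attribute j ∈ Employeei, else bᵢⱼ.
Initial tableau (one row per fragment):
  row 1: a1 a2 b13 a4 a5 a6 b17
  row 2: a1 b22 a3 b24 b25 a6 a7
  row 3: a1 b32 a3 a4 b35 b36 a7
Rows 2 and 3 agree on EName; apply EName→DName, Office and equate their DName, Office entries.
Rows 2 and 3 agree on Office; apply Office→EmpID and equate their EmpID entries.
Rows 2 and 3 agree on Salary, Office, EName; apply Salary, Office, EName→City and equate their City entries.
No row becomes fully distinguished — the join is lossy.

No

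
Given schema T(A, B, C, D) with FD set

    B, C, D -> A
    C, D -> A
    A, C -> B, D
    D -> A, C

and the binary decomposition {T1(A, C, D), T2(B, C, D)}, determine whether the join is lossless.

Yes

Common attributes: T1 ∩ T2 = {C, D}.
Closure of {C, D}: C, D → A applies, adding A; A, C → B, D applies, adding B. So (C, D)⁺ = {A, B, C, D}.
This closure contains every attribute of T1, so T1 ∩ T2 → T1. The join is lossless.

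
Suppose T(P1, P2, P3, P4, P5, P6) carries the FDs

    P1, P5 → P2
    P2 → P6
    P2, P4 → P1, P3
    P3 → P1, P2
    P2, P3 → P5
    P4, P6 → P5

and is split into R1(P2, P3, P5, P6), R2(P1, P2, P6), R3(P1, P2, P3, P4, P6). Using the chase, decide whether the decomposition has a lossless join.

Yes

Chase test. Columns are P1, P2, P3, P4, P5, P6; row i has aⱼ where attribute j ∈ Ri, else bᵢⱼ.
Initial tableau (one row per fragment):
  row 1: b11 a2 a3 b14 a5 a6
  row 2: a1 a2 b23 b24 b25 a6
  row 3: a1 a2 a3 a4 b35 a6
Rows 1 and 3 agree on P3; apply P3→P1, P2 and equate their P1, P2 entries.
Rows 1 and 3 agree on P2, P3; apply P2, P3→P5 and equate their P5 entries.
Row 3 is now all distinguished symbols — the join is lossless.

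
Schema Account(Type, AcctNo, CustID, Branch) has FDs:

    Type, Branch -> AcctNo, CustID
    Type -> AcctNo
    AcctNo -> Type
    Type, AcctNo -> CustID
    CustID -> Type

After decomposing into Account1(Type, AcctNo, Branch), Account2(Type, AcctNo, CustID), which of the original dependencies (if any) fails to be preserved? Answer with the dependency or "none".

none

Type, Branch → AcctNo, CustID: restricted closure across fragments reaches AcctNo, CustID.
Type → AcctNo lies within Account1.
AcctNo → Type lies within Account1.
Type, AcctNo → CustID lies within Account2.
CustID → Type lies within Account2.
Every dependency is enforceable on the fragments, so the decomposition is dependency-preserving.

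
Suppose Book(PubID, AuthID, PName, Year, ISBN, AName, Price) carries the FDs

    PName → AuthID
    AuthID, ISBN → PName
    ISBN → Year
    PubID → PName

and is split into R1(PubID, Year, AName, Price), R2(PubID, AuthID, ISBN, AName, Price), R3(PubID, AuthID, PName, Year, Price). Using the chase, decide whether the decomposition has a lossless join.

Chase test. Columns are PubID, AuthID, PName, Year, ISBN, AName, Price; row i has aⱼ where attribute j ∈ Ri, else bᵢⱼ.
Initial tableau (one row per fragment):
  row 1: a1 b12 b13 a4 b15 a6 a7
  row 2: a1 a2 b23 b24 a5 a6 a7
  row 3: a1 a2 a3 a4 b35 b36 a7
Rows 1 and 2 agree on PubID; apply PubID→PName and equate their PName entries.
Rows 1 and 3 agree on PubID; apply PubID→PName and equate their PName entries.
Rows 1 and 2 agree on PName; apply PName→AuthID and equate their AuthID entries.
No row becomes fully distinguished — the join is lossy.

No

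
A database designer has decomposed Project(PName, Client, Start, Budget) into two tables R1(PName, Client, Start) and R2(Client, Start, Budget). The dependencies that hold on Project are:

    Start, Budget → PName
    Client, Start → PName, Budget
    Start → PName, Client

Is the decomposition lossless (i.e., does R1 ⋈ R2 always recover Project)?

Common attributes: R1 ∩ R2 = {Client, Start}.
Closure of {Client, Start}: Client, Start → PName, Budget applies, adding PName, Budget. So (Client, Start)⁺ = {PName, Client, Start, Budget}.
This closure contains every attribute of R1, so R1 ∩ R2 → R1. The join is lossless.

Yes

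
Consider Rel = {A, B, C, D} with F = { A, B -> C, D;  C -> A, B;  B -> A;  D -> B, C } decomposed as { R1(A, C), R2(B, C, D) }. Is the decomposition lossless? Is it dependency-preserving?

Lossless test: (C)⁺ = {A, B, C, D}, which contains all of one fragment — lossless.
Dependency preservation: A, B → C, D; C → A, B; B → A are not contained in any single fragment, but the restricted closure of each left-hand side across the fragments still reaches the right-hand side; the remaining FDs each lie inside some fragment. All dependencies are preserved.

lossless and dependency-preserving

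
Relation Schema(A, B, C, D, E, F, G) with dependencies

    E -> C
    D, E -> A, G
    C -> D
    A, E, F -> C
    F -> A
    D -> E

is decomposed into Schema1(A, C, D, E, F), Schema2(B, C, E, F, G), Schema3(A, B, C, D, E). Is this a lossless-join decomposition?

Yes

Chase test. Columns are A, B, C, D, E, F, G; row i has aⱼ where attribute j ∈ Schemai, else bᵢⱼ.
Initial tableau (one row per fragment):
  row 1: a1 b12 a3 a4 a5 a6 b17
  row 2: b21 a2 a3 b24 a5 a6 a7
  row 3: a1 a2 a3 a4 a5 b36 b37
Rows 1 and 3 agree on D, E; apply D, E→A, G and equate their A, G entries.
Rows 1 and 2 agree on C; apply C→D and equate their D entries.
Rows 1 and 2 agree on F; apply F→A and equate their A entries.
Rows 1 and 2 agree on D, E; apply D, E→A, G and equate their A, G entries.
Row 2 is now all distinguished symbols — the join is lossless.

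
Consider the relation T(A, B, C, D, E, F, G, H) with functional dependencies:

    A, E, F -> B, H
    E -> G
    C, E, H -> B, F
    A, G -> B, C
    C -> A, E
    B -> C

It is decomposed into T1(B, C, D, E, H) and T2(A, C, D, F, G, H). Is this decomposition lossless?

Yes

Common attributes: T1 ∩ T2 = {C, D, H}.
Closure of {C, D, H}: C → A, E applies, adding A, E; E → G applies, adding G; C, E, H → B, F applies, adding B, F. So (C, D, H)⁺ = {A, B, C, D, E, F, G, H}.
This closure contains every attribute of T1, so T1 ∩ T2 → T1. The join is lossless.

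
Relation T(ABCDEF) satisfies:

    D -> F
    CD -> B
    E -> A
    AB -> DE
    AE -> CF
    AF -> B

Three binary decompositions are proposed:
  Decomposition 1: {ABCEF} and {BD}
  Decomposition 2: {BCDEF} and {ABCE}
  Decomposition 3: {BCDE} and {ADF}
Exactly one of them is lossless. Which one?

Decomposition 2

Decomposition 1: common = {B}, closure = {B} → lossy.
Decomposition 2: common = {BCE}, closure = {ABCDEF} → lossless.
Decomposition 3: common = {D}, closure = {DF} → lossy.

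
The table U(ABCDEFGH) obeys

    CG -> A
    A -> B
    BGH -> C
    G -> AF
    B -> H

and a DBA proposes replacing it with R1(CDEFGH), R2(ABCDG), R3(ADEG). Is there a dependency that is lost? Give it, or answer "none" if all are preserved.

B -> H

Check B → H: no single fragment contains all of {BH}, and the restricted closure of {B} across the fragments never reaches {H}.
CG → A is preserved.
A → B is preserved.
BGH → C is preserved.
G → AF is preserved.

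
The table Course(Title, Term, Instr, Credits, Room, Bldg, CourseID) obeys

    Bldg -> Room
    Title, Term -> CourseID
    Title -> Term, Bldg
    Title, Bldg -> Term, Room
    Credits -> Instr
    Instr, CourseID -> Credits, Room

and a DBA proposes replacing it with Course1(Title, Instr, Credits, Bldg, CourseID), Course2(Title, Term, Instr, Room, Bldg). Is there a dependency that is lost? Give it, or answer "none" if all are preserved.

Check Instr, CourseID → Credits, Room: no single fragment contains all of {Instr, Credits, Room, CourseID}, and the restricted closure of {Instr, CourseID} across the fragments never reaches {Credits, Room}.
Bldg → Room is preserved.
Title, Term → CourseID is preserved.
Title → Term, Bldg is preserved.
Title, Bldg → Term, Room is preserved.
Credits → Instr is preserved.

Instr, CourseID -> Credits, Room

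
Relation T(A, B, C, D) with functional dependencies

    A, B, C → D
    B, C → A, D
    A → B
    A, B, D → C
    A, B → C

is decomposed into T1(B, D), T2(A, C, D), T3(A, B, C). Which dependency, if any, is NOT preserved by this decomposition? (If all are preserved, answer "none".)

none

A, B, C → D: restricted closure across fragments reaches D.
B, C → A, D: restricted closure across fragments reaches A, D.
A → B lies within T3.
A, B, D → C: restricted closure across fragments reaches C.
A, B → C lies within T3.
Every dependency is enforceable on the fragments, so the decomposition is dependency-preserving.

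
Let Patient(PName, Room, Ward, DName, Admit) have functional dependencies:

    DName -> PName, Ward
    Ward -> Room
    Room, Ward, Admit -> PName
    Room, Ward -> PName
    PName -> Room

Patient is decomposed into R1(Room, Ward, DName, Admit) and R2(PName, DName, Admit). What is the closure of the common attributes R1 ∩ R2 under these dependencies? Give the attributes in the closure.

PName, Room, Ward, DName, Admit

R1 ∩ R2 = {DName, Admit}.
DName → PName, Ward applies, adding PName, Ward
Ward → Room applies, adding Room
Closure: {PName, Room, Ward, DName, Admit}.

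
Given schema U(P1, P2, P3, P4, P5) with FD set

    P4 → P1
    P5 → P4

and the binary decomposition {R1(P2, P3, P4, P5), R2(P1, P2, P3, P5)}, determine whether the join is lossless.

Yes

Common attributes: R1 ∩ R2 = {P2, P3, P5}.
Closure of {P2, P3, P5}: P5 → P4 applies, adding P4; P4 → P1 applies, adding P1. So (P2, P3, P5)⁺ = {P1, P2, P3, P4, P5}.
This closure contains every attribute of R1, so R1 ∩ R2 → R1. The join is lossless.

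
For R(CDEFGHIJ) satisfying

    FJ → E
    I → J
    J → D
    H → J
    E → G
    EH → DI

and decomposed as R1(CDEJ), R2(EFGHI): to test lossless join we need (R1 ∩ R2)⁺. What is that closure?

EG

R1 ∩ R2 = {E}.
E → G applies, adding G
Closure: {EG}.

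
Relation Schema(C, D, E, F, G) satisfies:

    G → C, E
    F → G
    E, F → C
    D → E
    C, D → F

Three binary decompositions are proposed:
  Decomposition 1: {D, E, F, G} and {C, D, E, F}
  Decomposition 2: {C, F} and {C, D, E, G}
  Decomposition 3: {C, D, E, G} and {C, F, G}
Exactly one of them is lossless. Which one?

Decomposition 1

Decomposition 1: common = {D, E, F}, closure = {C, D, E, F, G} → lossless.
Decomposition 2: common = {C}, closure = {C} → lossy.
Decomposition 3: common = {C, G}, closure = {C, E, G} → lossy.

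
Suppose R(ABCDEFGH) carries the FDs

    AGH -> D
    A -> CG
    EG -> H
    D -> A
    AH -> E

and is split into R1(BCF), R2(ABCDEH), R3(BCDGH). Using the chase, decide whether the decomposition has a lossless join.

Chase test. Columns are ABCDEFGH; row i has aⱼ where attribute j ∈ Ri, else bᵢⱼ.
Initial tableau (one row per fragment):
  row 1: b11 a2 a3 b14 b15 a6 b17 b18
  row 2: a1 a2 a3 a4 a5 b26 b27 a8
  row 3: b31 a2 a3 a4 b35 b36 a7 a8
Rows 2 and 3 agree on D; apply D→A and equate their A entries.
Rows 2 and 3 agree on AH; apply AH→E and equate their E entries.
Rows 2 and 3 agree on A; apply A→CG and equate their CG entries.
No row becomes fully distinguished — the join is lossy.

No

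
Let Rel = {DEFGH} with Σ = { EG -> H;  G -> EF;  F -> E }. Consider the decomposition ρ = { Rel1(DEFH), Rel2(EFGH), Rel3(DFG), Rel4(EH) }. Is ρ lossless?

Chase test. Columns are DEFGH; row i has aⱼ where attribute j ∈ Reli, else bᵢⱼ.
Initial tableau (one row per fragment):
  row 1: a1 a2 a3 b14 a5
  row 2: b21 a2 a3 a4 a5
  row 3: a1 b32 a3 a4 b35
  row 4: b41 a2 b43 b44 a5
Rows 2 and 3 agree on G; apply G→EF and equate their EF entries.
Rows 2 and 3 agree on EG; apply EG→H and equate their H entries.
Row 3 is now all distinguished symbols — the join is lossless.

Yes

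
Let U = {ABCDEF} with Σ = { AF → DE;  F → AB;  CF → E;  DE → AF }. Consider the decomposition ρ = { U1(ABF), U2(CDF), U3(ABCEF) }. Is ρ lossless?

Yes

Chase test. Columns are ABCDEF; row i has aⱼ where attribute j ∈ Ui, else bᵢⱼ.
Initial tableau (one row per fragment):
  row 1: a1 a2 b13 b14 b15 a6
  row 2: b21 b22 a3 a4 b25 a6
  row 3: a1 a2 a3 b34 a5 a6
Rows 1 and 3 agree on AF; apply AF→DE and equate their DE entries.
Rows 1 and 2 agree on F; apply F→AB and equate their AB entries.
Rows 2 and 3 agree on CF; apply CF→E and equate their E entries.
Rows 1 and 2 agree on AF; apply AF→DE and equate their DE entries.
Row 2 is now all distinguished symbols — the join is lossless.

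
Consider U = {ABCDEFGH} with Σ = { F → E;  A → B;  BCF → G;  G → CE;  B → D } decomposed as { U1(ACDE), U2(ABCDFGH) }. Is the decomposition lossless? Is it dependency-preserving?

lossy and not dependency-preserving

Lossless test: (ACD)⁺ = {ABCD}, which is a superkey of neither fragment — lossy.
Dependency preservation: the restricted closure of {F} across the fragments never reaches {E}, so F → E cannot be enforced without a join — not preserved.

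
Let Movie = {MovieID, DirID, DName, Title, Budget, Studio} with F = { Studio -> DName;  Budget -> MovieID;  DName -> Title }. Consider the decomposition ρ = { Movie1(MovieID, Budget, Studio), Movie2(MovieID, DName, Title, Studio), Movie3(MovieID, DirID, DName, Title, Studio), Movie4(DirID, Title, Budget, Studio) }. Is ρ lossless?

Yes

Chase test. Columns are MovieID, DirID, DName, Title, Budget, Studio; row i has aⱼ where attribute j ∈ Moviei, else bᵢⱼ.
Initial tableau (one row per fragment):
  row 1: a1 b12 b13 b14 a5 a6
  row 2: a1 b22 a3 a4 b25 a6
  row 3: a1 a2 a3 a4 b35 a6
  row 4: b41 a2 b43 a4 a5 a6
Rows 1 and 2 agree on Studio; apply Studio→DName and equate their DName entries.
Rows 1 and 4 agree on Studio; apply Studio→DName and equate their DName entries.
Rows 1 and 4 agree on Budget; apply Budget→MovieID and equate their MovieID entries.
Rows 1 and 2 agree on DName; apply DName→Title and equate their Title entries.
Row 4 is now all distinguished symbols — the join is lossless.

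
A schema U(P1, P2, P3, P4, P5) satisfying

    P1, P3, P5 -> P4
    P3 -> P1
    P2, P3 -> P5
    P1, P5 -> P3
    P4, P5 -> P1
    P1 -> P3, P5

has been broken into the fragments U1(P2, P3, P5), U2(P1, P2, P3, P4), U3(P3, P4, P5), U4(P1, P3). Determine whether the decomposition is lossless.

Chase test. Columns are P1, P2, P3, P4, P5; row i has aⱼ where attribute j ∈ Ui, else bᵢⱼ.
Initial tableau (one row per fragment):
  row 1: b11 a2 a3 b14 a5
  row 2: a1 a2 a3 a4 b25
  row 3: b31 b32 a3 a4 a5
  row 4: a1 b42 a3 b44 b45
Rows 1 and 2 agree on P3; apply P3→P1 and equate their P1 entries.
Rows 1 and 3 agree on P3; apply P3→P1 and equate their P1 entries.
Rows 1 and 2 agree on P2, P3; apply P2, P3→P5 and equate their P5 entries.
Rows 1 and 4 agree on P1; apply P1→P3, P5 and equate their P3, P5 entries.
Rows 1 and 2 agree on P1, P3, P5; apply P1, P3, P5→P4 and equate their P4 entries.
Rows 1 and 4 agree on P1, P3, P5; apply P1, P3, P5→P4 and equate their P4 entries.
Row 1 is now all distinguished symbols — the join is lossless.

Yes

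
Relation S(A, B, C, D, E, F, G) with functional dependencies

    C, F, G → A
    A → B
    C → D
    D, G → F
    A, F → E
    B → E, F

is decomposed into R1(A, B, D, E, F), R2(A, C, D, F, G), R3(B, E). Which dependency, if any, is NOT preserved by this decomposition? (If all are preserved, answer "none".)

none

C, F, G → A lies within R2.
A → B lies within R1.
C → D lies within R2.
D, G → F lies within R2.
A, F → E lies within R1.
B → E, F lies within R1.
Every dependency is enforceable on the fragments, so the decomposition is dependency-preserving.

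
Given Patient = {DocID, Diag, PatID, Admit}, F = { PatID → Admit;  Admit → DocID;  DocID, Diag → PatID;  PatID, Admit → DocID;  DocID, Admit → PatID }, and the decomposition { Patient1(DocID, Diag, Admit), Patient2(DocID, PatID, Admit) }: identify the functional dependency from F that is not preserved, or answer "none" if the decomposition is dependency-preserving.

none

PatID → Admit lies within Patient2.
Admit → DocID lies within Patient1.
DocID, Diag → PatID: restricted closure across fragments reaches PatID.
PatID, Admit → DocID lies within Patient2.
DocID, Admit → PatID lies within Patient2.
Every dependency is enforceable on the fragments, so the decomposition is dependency-preserving.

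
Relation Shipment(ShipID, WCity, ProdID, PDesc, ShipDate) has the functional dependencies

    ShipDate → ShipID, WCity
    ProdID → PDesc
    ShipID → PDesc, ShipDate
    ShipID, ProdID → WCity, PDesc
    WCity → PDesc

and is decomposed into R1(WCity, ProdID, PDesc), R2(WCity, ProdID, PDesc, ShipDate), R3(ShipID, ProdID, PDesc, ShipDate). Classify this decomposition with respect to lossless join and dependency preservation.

lossless and dependency-preserving

Lossless test (chase): Rows 2 and 3 agree on ShipDate; apply ShipDate→ShipID, WCity and equate their ShipID, WCity entries. Row 2 is now all distinguished symbols — the join is lossless.
Dependency preservation: ShipDate → ShipID, WCity; ShipID, ProdID → WCity, PDesc are not contained in any single fragment, but the restricted closure of each left-hand side across the fragments still reaches the right-hand side; the remaining FDs each lie inside some fragment. All dependencies are preserved.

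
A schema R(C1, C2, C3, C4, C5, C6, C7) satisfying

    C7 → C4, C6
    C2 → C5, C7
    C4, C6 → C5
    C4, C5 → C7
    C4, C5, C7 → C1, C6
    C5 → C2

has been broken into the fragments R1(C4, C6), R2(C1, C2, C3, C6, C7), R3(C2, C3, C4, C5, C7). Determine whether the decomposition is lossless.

Chase test. Columns are C1, C2, C3, C4, C5, C6, C7; row i has aⱼ where attribute j ∈ Ri, else bᵢⱼ.
Initial tableau (one row per fragment):
  row 1: b11 b12 b13 a4 b15 a6 b17
  row 2: a1 a2 a3 b24 b25 a6 a7
  row 3: b31 a2 a3 a4 a5 b36 a7
Rows 2 and 3 agree on C7; apply C7→C4, C6 and equate their C4, C6 entries.
Rows 2 and 3 agree on C2; apply C2→C5, C7 and equate their C5, C7 entries.
Rows 1 and 2 agree on C4, C6; apply C4, C6→C5 and equate their C5 entries.
Rows 1 and 2 agree on C4, C5; apply C4, C5→C7 and equate their C7 entries.
Rows 1 and 2 agree on C4, C5, C7; apply C4, C5, C7→C1, C6 and equate their C1, C6 entries.
Rows 1 and 3 agree on C4, C5, C7; apply C4, C5, C7→C1, C6 and equate their C1, C6 entries.
Rows 1 and 2 agree on C5; apply C5→C2 and equate their C2 entries.
Row 2 is now all distinguished symbols — the join is lossless.

Yes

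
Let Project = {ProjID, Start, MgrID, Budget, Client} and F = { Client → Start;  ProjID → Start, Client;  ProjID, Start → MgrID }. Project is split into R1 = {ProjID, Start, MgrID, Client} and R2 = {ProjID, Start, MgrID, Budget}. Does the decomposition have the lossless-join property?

Common attributes: R1 ∩ R2 = {ProjID, Start, MgrID}.
Closure of {ProjID, Start, MgrID}: ProjID → Start, Client applies, adding Client. So (ProjID, Start, MgrID)⁺ = {ProjID, Start, MgrID, Client}.
This closure contains every attribute of R1, so R1 ∩ R2 → R1. The join is lossless.

Yes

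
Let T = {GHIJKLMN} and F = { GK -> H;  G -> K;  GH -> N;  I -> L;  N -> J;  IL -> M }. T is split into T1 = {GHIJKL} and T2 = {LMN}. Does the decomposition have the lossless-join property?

No

Common attributes: T1 ∩ T2 = {L}.
No dependency enlarges {L}, so (L)⁺ = {L}.
The closure contains neither all of T1 = {GHIJKL} nor all of T2 = {LMN}, so the common attributes are not a superkey of either fragment. The join is lossy.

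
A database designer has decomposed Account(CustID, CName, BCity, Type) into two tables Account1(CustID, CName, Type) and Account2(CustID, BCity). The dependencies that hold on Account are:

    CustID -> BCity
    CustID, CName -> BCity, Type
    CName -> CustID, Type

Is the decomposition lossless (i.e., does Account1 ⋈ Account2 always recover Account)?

Common attributes: Account1 ∩ Account2 = {CustID}.
Closure of {CustID}: CustID → BCity applies, adding BCity. So (CustID)⁺ = {CustID, BCity}.
This closure contains every attribute of Account2, so Account1 ∩ Account2 → Account2. The join is lossless.

Yes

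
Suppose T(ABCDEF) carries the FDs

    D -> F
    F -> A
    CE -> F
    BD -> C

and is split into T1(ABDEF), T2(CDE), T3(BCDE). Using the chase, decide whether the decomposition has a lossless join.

Chase test. Columns are ABCDEF; row i has aⱼ where attribute j ∈ Ti, else bᵢⱼ.
Initial tableau (one row per fragment):
  row 1: a1 a2 b13 a4 a5 a6
  row 2: b21 b22 a3 a4 a5 b26
  row 3: b31 a2 a3 a4 a5 b36
Rows 1 and 2 agree on D; apply D→F and equate their F entries.
Rows 1 and 3 agree on D; apply D→F and equate their F entries.
Rows 1 and 2 agree on F; apply F→A and equate their A entries.
Rows 1 and 3 agree on F; apply F→A and equate their A entries.
Rows 1 and 3 agree on BD; apply BD→C and equate their C entries.
Row 1 is now all distinguished symbols — the join is lossless.

Yes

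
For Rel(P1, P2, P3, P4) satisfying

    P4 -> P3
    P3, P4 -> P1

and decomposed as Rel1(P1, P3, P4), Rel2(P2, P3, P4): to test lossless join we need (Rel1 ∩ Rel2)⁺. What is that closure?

Rel1 ∩ Rel2 = {P3, P4}.
P3, P4 → P1 applies, adding P1
Closure: {P1, P3, P4}.

P1, P3, P4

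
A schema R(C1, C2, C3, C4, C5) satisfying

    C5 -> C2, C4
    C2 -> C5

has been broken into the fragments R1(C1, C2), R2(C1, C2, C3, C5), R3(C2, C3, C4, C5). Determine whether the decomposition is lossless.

Yes

Chase test. Columns are C1, C2, C3, C4, C5; row i has aⱼ where attribute j ∈ Ri, else bᵢⱼ.
Initial tableau (one row per fragment):
  row 1: a1 a2 b13 b14 b15
  row 2: a1 a2 a3 b24 a5
  row 3: b31 a2 a3 a4 a5
Rows 2 and 3 agree on C5; apply C5→C2, C4 and equate their C2, C4 entries.
Rows 1 and 2 agree on C2; apply C2→C5 and equate their C5 entries.
Rows 1 and 2 agree on C5; apply C5→C2, C4 and equate their C2, C4 entries.
Row 2 is now all distinguished symbols — the join is lossless.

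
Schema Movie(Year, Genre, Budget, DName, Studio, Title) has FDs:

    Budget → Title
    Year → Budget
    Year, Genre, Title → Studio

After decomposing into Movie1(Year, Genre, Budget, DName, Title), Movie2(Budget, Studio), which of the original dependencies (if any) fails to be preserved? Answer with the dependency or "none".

Check Year, Genre, Title → Studio: no single fragment contains all of {Year, Genre, Studio, Title}, and the restricted closure of {Year, Genre, Title} across the fragments never reaches {Studio}.
Budget → Title is preserved.
Year → Budget is preserved.

Year, Genre, Title → Studio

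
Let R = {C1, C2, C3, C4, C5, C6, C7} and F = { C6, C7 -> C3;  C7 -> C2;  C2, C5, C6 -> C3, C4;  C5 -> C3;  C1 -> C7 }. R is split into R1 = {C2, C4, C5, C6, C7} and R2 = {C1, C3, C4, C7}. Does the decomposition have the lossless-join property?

Common attributes: R1 ∩ R2 = {C4, C7}.
Closure of {C4, C7}: C7 → C2 applies, adding C2. So (C4, C7)⁺ = {C2, C4, C7}.
The closure contains neither all of R1 = {C2, C4, C5, C6, C7} nor all of R2 = {C1, C3, C4, C7}, so the common attributes are not a superkey of either fragment. The join is lossy.

No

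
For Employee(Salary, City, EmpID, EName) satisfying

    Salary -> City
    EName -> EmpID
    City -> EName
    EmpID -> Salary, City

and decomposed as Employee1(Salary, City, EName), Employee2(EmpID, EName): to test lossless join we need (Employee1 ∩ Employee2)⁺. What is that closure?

Employee1 ∩ Employee2 = {EName}.
EName → EmpID applies, adding EmpID
EmpID → Salary, City applies, adding Salary, City
Closure: {Salary, City, EmpID, EName}.

Salary, City, EmpID, EName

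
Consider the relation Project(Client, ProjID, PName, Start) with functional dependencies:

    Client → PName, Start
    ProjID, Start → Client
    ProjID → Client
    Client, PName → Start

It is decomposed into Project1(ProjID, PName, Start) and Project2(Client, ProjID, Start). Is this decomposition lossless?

Yes

Common attributes: Project1 ∩ Project2 = {ProjID, Start}.
Closure of {ProjID, Start}: ProjID, Start → Client applies, adding Client; Client → PName, Start applies, adding PName. So (ProjID, Start)⁺ = {Client, ProjID, PName, Start}.
This closure contains every attribute of Project1, so Project1 ∩ Project2 → Project1. The join is lossless.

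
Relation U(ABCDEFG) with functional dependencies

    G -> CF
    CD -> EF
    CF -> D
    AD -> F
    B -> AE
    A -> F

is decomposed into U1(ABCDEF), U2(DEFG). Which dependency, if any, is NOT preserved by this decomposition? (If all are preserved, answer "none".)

Check G → CF: no single fragment contains all of {CFG}, and the restricted closure of {G} across the fragments never reaches {CF}.
CD → EF is preserved.
CF → D is preserved.
AD → F is preserved.
B → AE is preserved.
A → F is preserved.

G -> CF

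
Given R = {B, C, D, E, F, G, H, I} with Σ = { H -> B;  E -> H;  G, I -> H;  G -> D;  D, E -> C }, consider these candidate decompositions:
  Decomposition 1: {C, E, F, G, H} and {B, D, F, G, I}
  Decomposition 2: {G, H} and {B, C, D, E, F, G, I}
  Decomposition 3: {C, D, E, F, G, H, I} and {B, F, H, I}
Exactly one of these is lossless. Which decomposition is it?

Decomposition 1: common = {F, G}, closure = {D, F, G} → lossy.
Decomposition 2: common = {G}, closure = {D, G} → lossy.
Decomposition 3: common = {F, H, I}, closure = {B, F, H, I} → lossless.

Decomposition 3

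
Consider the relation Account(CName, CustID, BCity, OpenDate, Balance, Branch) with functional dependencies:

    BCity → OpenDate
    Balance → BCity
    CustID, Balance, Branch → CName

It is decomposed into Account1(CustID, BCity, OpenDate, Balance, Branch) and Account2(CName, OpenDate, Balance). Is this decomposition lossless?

No

Common attributes: Account1 ∩ Account2 = {OpenDate, Balance}.
Closure of {OpenDate, Balance}: Balance → BCity applies, adding BCity. So (OpenDate, Balance)⁺ = {BCity, OpenDate, Balance}.
The closure contains neither all of Account1 = {CustID, BCity, OpenDate, Balance, Branch} nor all of Account2 = {CName, OpenDate, Balance}, so the common attributes are not a superkey of either fragment. The join is lossy.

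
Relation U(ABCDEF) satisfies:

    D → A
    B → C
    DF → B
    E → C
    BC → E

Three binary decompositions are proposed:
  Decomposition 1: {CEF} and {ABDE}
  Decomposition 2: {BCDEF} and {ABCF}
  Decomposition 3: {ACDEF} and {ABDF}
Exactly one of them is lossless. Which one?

Decomposition 1: common = {E}, closure = {CE} → lossy.
Decomposition 2: common = {BCF}, closure = {BCEF} → lossy.
Decomposition 3: common = {ADF}, closure = {ABCDEF} → lossless.

Decomposition 3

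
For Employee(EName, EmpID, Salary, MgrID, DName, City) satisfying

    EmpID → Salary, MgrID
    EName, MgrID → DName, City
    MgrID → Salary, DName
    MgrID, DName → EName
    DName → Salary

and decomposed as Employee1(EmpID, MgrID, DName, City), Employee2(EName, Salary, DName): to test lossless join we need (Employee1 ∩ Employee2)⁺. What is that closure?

Salary, DName

Employee1 ∩ Employee2 = {DName}.
DName → Salary applies, adding Salary
Closure: {Salary, DName}.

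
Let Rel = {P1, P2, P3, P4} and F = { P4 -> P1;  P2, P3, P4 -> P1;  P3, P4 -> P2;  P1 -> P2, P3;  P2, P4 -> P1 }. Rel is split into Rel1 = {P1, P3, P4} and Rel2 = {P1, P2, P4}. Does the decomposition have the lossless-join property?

Common attributes: Rel1 ∩ Rel2 = {P1, P4}.
Closure of {P1, P4}: P1 → P2, P3 applies, adding P2, P3. So (P1, P4)⁺ = {P1, P2, P3, P4}.
This closure contains every attribute of Rel1, so Rel1 ∩ Rel2 → Rel1. The join is lossless.

Yes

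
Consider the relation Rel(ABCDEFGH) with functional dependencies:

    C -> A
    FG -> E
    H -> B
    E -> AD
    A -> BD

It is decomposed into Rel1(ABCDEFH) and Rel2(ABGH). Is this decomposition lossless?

Common attributes: Rel1 ∩ Rel2 = {ABH}.
Closure of {ABH}: A → BD applies, adding D. So (ABH)⁺ = {ABDH}.
The closure contains neither all of Rel1 = {ABCDEFH} nor all of Rel2 = {ABGH}, so the common attributes are not a superkey of either fragment. The join is lossy.

No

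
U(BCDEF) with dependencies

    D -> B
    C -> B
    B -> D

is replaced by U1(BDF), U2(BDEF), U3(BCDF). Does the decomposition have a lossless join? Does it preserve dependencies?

Lossless test (chase): applying each FD to every pair of rows produces no changes in the tableau, so no row becomes fully distinguished — the join is lossy.
Dependency preservation: every FD's attributes lie within a single fragment, so each can be enforced locally — preserved.

lossy but dependency-preserving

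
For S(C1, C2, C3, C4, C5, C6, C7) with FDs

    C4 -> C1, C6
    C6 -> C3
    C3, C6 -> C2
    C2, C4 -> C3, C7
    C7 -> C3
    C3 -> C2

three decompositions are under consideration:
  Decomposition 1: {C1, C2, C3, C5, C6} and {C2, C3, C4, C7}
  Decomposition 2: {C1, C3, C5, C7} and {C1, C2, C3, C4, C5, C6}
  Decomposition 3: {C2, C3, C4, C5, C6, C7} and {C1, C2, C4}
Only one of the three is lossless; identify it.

Decomposition 1: common = {C2, C3}, closure = {C2, C3} → lossy.
Decomposition 2: common = {C1, C3, C5}, closure = {C1, C2, C3, C5} → lossy.
Decomposition 3: common = {C2, C4}, closure = {C1, C2, C3, C4, C6, C7} → lossless.

Decomposition 3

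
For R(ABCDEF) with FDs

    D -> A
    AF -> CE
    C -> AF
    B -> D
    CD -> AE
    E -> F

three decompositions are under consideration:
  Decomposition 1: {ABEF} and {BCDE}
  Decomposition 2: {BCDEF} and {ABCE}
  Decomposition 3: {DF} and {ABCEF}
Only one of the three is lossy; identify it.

Decomposition 3

Decomposition 1: common = {BE}, closure = {ABCDEF} → lossless.
Decomposition 2: common = {BCE}, closure = {ABCDEF} → lossless.
Decomposition 3: common = {F}, closure = {F} → lossy.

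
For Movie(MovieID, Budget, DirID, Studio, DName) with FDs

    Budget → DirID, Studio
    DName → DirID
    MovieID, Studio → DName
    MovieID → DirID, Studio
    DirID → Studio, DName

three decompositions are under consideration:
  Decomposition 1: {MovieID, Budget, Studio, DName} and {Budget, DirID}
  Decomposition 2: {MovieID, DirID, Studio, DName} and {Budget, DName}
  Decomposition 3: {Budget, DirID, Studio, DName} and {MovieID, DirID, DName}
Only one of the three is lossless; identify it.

Decomposition 1: common = {Budget}, closure = {Budget, DirID, Studio, DName} → lossless.
Decomposition 2: common = {DName}, closure = {DirID, Studio, DName} → lossy.
Decomposition 3: common = {DirID, DName}, closure = {DirID, Studio, DName} → lossy.

Decomposition 1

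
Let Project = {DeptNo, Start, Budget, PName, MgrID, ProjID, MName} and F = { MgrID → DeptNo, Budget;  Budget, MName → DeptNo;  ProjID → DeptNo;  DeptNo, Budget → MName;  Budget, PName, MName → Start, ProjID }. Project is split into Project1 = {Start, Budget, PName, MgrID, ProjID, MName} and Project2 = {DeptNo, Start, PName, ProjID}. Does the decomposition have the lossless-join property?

Yes

Common attributes: Project1 ∩ Project2 = {Start, PName, ProjID}.
Closure of {Start, PName, ProjID}: ProjID → DeptNo applies, adding DeptNo. So (Start, PName, ProjID)⁺ = {DeptNo, Start, PName, ProjID}.
This closure contains every attribute of Project2, so Project1 ∩ Project2 → Project2. The join is lossless.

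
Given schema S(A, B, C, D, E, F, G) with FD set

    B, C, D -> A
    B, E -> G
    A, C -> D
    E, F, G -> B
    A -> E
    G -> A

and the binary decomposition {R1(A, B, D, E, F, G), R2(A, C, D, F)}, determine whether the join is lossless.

Common attributes: R1 ∩ R2 = {A, D, F}.
Closure of {A, D, F}: A → E applies, adding E. So (A, D, F)⁺ = {A, D, E, F}.
The closure contains neither all of R1 = {A, B, D, E, F, G} nor all of R2 = {A, C, D, F}, so the common attributes are not a superkey of either fragment. The join is lossy.

No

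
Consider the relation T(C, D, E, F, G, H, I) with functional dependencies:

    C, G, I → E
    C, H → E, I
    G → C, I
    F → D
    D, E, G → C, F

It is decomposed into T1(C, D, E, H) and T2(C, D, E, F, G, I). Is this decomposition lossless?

No

Common attributes: T1 ∩ T2 = {C, D, E}.
No dependency enlarges {C, D, E}, so (C, D, E)⁺ = {C, D, E}.
The closure contains neither all of T1 = {C, D, E, H} nor all of T2 = {C, D, E, F, G, I}, so the common attributes are not a superkey of either fragment. The join is lossy.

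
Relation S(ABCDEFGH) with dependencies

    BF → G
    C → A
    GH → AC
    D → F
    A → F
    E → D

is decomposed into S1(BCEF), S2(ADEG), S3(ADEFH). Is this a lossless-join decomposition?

Chase test. Columns are ABCDEFGH; row i has aⱼ where attribute j ∈ Si, else bᵢⱼ.
Initial tableau (one row per fragment):
  row 1: b11 a2 a3 b14 a5 a6 b17 b18
  row 2: a1 b22 b23 a4 a5 b26 a7 b28
  row 3: a1 b32 b33 a4 a5 a6 b37 a8
Rows 2 and 3 agree on D; apply D→F and equate their F entries.
Rows 1 and 2 agree on E; apply E→D and equate their D entries.
No row becomes fully distinguished — the join is lossy.

No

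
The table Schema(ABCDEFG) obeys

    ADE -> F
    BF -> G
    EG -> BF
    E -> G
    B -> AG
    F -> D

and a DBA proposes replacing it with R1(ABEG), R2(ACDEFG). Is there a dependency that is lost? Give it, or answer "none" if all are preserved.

none

ADE → F lies within R2.
BF → G: restricted closure across fragments reaches G.
EG → BF: restricted closure across fragments reaches BF.
E → G lies within R1.
B → AG lies within R1.
F → D lies within R2.
Every dependency is enforceable on the fragments, so the decomposition is dependency-preserving.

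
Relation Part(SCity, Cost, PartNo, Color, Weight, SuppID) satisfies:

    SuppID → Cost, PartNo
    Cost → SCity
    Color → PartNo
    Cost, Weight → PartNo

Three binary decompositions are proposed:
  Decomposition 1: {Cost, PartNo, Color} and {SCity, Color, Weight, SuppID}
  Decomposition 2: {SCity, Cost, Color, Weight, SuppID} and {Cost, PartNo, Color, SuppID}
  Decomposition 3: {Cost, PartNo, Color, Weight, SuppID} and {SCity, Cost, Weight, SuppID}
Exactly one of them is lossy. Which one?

Decomposition 1

Decomposition 1: common = {Color}, closure = {PartNo, Color} → lossy.
Decomposition 2: common = {Cost, Color, SuppID}, closure = {SCity, Cost, PartNo, Color, SuppID} → lossless.
Decomposition 3: common = {Cost, Weight, SuppID}, closure = {SCity, Cost, PartNo, Weight, SuppID} → lossless.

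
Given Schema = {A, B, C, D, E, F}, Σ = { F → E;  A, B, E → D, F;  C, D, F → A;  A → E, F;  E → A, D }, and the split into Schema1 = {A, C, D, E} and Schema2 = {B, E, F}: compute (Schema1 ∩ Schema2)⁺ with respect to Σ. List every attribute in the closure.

Schema1 ∩ Schema2 = {E}.
E → A, D applies, adding A, D
A → E, F applies, adding F
Closure: {A, D, E, F}.

A, D, E, F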